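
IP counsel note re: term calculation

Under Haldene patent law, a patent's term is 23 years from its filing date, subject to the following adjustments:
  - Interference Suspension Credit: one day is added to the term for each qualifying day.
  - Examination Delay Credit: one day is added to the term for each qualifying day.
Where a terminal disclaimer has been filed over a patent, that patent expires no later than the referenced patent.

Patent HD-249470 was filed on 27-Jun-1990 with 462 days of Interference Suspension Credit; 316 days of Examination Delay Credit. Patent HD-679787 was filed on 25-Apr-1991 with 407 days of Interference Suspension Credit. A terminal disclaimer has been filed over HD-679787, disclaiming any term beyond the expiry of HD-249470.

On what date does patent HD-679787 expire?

Natural term of HD-679787:
  Base: filing + 23 years → 25 April 2014.
  Interference Suspension Credit: +407 days → 6 June 2015.
Expiry of referenced patent HD-249470:
  Base: filing + 23 years → 27 June 2013.
  Interference Suspension Credit: +462 days → 2 October 2014.
  Examination Delay Credit: +316 days → 14 August 2015.
Terminal disclaimer: HD-679787 expires on the earlier of 6 June 2015 and 14 August 2015.

2015-06-06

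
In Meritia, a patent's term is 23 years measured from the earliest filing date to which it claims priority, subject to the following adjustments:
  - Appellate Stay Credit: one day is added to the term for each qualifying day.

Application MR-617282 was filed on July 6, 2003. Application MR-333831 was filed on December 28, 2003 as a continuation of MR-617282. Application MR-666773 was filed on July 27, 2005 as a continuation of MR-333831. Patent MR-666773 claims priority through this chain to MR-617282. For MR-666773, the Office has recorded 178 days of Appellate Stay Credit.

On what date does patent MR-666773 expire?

Earliest priority filing: 6 July 2003.
Base term: 6 July 2003 + 23 years → 6 July 2026.
Appellate Stay Credit: +178 days → 31 December 2026.

December 31, 2026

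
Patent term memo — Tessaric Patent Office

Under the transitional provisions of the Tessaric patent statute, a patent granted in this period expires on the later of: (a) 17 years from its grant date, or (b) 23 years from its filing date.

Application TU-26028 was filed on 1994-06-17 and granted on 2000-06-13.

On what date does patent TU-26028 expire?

2017-06-17

(a) grant + 17 years → 13 June 2017.
(b) filing + 23 years → 17 June 2017.
Later of the two: 17 June 2017.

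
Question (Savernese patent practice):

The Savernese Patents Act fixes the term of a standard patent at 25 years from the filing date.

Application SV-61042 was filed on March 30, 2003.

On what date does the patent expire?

Filing date + 25 years → 30 March 2028.

March 30, 2028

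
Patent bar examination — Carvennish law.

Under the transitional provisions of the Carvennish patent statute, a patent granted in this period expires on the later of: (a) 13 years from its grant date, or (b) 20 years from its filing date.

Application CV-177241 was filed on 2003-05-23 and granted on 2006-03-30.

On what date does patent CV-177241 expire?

2023-05-23

(a) grant + 13 years → 30 March 2019.
(b) filing + 20 years → 23 May 2023.
Later of the two: 23 May 2023.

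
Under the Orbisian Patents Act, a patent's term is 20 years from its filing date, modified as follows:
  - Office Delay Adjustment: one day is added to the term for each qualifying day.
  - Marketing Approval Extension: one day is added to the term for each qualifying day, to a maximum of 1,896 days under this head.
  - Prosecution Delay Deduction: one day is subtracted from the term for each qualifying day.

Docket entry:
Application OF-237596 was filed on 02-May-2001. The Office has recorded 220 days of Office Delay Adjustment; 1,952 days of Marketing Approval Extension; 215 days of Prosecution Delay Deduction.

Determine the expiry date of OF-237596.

July 16, 2026

Base term: filing date + 20 years → 2 May 2021.
Office Delay Adjustment: +220 days → 8 December 2021.
Marketing Approval Extension: 1952 days claimed exceeds the 1896-day cap, so +1896 days → 16 February 2027.
Prosecution Delay Deduction: −215 days → 16 July 2026.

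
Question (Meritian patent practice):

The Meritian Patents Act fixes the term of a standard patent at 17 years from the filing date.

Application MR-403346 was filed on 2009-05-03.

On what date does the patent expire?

2026-05-03

Filing date + 17 years → 3 May 2026.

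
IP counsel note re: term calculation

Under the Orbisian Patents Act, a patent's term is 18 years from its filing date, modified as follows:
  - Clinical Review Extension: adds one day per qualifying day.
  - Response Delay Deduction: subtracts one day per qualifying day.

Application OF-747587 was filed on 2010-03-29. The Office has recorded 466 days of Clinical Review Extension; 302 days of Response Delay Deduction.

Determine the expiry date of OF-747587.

2028-09-09

Base term: filing date + 18 years → 29 March 2028.
Clinical Review Extension: +466 days → 8 July 2029.
Response Delay Deduction: −302 days → 9 September 2028.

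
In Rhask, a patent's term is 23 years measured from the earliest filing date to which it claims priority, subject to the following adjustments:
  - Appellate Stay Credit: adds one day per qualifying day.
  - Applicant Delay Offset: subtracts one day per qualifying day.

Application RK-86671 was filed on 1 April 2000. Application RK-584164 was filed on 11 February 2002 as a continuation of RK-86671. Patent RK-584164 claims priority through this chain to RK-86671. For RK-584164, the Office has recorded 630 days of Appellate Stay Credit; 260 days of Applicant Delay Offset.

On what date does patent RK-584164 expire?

Earliest priority filing: 1 April 2000.
Base term: 1 April 2000 + 23 years → 1 April 2023.
Appellate Stay Credit: +630 days → 21 December 2024.
Applicant Delay Offset: −260 days → 5 April 2024.

April 5, 2024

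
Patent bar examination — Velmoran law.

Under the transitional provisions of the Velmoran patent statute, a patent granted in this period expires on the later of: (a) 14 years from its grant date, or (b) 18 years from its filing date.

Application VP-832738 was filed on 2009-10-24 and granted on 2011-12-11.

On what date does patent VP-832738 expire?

October 24, 2027

(a) grant + 14 years → 11 December 2025.
(b) filing + 18 years → 24 October 2027.
Later of the two: 24 October 2027.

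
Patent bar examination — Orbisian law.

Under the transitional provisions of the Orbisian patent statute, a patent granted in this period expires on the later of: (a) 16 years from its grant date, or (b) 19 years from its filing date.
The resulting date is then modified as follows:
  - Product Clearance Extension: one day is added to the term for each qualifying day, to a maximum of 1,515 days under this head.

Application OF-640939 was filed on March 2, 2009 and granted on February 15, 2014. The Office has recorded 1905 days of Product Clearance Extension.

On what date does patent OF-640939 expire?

(a) grant + 16 years → 15 February 2030.
(b) filing + 19 years → 2 March 2028.
Later of the two: 15 February 2030.
Product Clearance Extension: 1905 days claimed exceeds the 1515-day cap, so +1515 days → 10 April 2034.

April 10, 2034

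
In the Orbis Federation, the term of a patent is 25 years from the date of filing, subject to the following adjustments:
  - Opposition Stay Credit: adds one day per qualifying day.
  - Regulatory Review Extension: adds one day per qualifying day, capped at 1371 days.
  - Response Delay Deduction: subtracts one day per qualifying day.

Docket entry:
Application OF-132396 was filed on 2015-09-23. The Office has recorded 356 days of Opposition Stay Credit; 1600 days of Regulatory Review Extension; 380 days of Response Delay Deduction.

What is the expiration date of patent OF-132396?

2044-06-01

Base term: filing date + 25 years → 23 September 2040.
Opposition Stay Credit: +356 days → 14 September 2041.
Regulatory Review Extension: 1600 days claimed exceeds the 1371-day cap, so +1371 days → 16 June 2045.
Response Delay Deduction: −380 days → 1 June 2044.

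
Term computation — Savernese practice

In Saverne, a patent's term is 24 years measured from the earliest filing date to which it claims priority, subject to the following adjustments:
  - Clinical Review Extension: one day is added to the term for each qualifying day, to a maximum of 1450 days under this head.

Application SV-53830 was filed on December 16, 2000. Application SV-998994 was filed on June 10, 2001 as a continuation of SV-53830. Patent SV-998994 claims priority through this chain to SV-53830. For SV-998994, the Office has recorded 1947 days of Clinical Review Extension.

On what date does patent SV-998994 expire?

December 5, 2028

Earliest priority filing: 16 December 2000.
Base term: 16 December 2000 + 24 years → 16 December 2024.
Clinical Review Extension: 1947 days claimed exceeds the 1450-day cap, so +1450 days → 5 December 2028.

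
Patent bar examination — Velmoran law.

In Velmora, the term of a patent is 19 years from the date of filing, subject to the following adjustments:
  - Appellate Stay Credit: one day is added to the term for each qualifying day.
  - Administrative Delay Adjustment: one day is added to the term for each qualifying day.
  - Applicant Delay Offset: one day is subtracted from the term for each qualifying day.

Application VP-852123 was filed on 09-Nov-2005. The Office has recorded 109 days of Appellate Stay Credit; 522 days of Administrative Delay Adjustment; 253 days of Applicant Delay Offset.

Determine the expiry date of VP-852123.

November 22, 2025

Base term: filing date + 19 years → 9 November 2024.
Appellate Stay Credit: +109 days → 26 February 2025.
Administrative Delay Adjustment: +522 days → 2 August 2026.
Applicant Delay Offset: −253 days → 22 November 2025.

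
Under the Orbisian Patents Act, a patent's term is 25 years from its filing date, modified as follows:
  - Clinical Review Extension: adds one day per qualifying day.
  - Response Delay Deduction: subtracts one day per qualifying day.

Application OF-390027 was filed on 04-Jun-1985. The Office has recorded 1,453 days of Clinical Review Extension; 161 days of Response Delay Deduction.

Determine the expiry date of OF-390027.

December 17, 2013

Base term: filing date + 25 years → 4 June 2010.
Clinical Review Extension: +1453 days → 27 May 2014.
Response Delay Deduction: −161 days → 17 December 2013.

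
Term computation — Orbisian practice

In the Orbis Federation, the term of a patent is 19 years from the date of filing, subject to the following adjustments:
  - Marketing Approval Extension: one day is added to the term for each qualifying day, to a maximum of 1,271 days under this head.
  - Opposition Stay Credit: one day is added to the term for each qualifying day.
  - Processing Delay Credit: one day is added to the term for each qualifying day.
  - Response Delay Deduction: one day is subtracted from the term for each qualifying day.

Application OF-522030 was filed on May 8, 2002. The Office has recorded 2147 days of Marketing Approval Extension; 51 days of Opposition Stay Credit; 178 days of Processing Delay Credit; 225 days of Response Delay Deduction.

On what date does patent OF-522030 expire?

Base term: filing date + 19 years → 8 May 2021.
Marketing Approval Extension: 2147 days claimed exceeds the 1271-day cap, so +1271 days → 30 October 2024.
Opposition Stay Credit: +51 days → 20 December 2024.
Processing Delay Credit: +178 days → 16 June 2025.
Response Delay Deduction: −225 days → 3 November 2024.

November 3, 2024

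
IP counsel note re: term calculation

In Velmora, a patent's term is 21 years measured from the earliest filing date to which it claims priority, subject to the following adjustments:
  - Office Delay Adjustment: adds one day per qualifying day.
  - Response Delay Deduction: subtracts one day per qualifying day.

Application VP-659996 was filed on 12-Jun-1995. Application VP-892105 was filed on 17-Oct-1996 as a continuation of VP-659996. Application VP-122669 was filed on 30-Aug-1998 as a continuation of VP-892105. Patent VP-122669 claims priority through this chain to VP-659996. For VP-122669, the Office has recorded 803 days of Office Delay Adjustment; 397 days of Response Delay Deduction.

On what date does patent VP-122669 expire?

Earliest priority filing: 12 June 1995.
Base term: 12 June 1995 + 21 years → 12 June 2016.
Office Delay Adjustment: +803 days → 24 August 2018.
Response Delay Deduction: −397 days → 23 July 2017.

2017-07-23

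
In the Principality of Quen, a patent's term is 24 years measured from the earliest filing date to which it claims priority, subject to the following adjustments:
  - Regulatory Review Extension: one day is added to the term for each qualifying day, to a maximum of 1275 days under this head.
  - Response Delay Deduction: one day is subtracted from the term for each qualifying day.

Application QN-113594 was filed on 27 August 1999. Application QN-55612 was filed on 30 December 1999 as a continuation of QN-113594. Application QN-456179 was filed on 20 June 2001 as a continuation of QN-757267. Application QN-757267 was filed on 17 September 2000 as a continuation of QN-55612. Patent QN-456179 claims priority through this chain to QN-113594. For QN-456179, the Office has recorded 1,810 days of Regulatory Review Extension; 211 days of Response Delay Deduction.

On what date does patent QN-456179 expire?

2026-07-26

Earliest priority filing: 27 August 1999.
Base term: 27 August 1999 + 24 years → 27 August 2023.
Regulatory Review Extension: 1810 days claimed exceeds the 1275-day cap, so +1275 days → 22 February 2027.
Response Delay Deduction: −211 days → 26 July 2026.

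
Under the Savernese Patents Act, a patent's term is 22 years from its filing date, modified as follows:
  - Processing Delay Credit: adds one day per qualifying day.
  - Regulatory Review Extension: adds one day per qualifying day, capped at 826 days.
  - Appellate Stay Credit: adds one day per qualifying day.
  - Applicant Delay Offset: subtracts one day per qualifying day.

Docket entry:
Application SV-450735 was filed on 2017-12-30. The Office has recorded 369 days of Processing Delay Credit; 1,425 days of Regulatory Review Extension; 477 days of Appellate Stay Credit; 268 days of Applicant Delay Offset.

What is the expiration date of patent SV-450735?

Base term: filing date + 22 years → 30 December 2039.
Processing Delay Credit: +369 days → 2 January 2041.
Regulatory Review Extension: 1425 days claimed exceeds the 826-day cap, so +826 days → 8 April 2043.
Appellate Stay Credit: +477 days → 28 July 2044.
Applicant Delay Offset: −268 days → 3 November 2043.

2043-11-03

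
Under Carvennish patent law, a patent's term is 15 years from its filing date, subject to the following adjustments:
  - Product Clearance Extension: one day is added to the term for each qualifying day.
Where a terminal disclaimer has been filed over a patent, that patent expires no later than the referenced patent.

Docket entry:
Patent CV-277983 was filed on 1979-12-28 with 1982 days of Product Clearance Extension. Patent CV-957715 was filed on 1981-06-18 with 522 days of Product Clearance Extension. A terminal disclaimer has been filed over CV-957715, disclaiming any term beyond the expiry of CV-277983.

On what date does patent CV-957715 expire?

Natural term of CV-957715:
  Base: filing + 15 years → 18 June 1996.
  Product Clearance Extension: +522 days → 22 November 1997.
Expiry of referenced patent CV-277983:
  Base: filing + 15 years → 28 December 1994.
  Product Clearance Extension: +1982 days → 1 June 2000.
Terminal disclaimer: CV-957715 expires on the earlier of 22 November 1997 and 1 June 2000.

November 22, 1997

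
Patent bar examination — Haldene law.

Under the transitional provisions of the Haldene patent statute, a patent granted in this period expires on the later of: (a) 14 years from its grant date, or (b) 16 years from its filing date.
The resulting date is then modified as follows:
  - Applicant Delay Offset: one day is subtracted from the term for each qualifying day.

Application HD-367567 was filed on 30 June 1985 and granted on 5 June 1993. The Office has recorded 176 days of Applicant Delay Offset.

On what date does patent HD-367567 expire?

(a) grant + 14 years → 5 June 2007.
(b) filing + 16 years → 30 June 2001.
Later of the two: 5 June 2007.
Applicant Delay Offset: −176 days → 11 December 2006.

December 11, 2006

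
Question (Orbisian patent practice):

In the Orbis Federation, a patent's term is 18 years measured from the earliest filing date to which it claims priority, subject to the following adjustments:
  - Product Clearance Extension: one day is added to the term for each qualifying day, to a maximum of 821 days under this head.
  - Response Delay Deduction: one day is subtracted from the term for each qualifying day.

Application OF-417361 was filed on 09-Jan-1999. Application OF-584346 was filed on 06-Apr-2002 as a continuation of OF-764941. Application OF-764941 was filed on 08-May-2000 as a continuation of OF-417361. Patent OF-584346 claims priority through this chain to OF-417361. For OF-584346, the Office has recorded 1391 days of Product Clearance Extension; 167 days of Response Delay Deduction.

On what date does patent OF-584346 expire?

Earliest priority filing: 9 January 1999.
Base term: 9 January 1999 + 18 years → 9 January 2017.
Product Clearance Extension: 1391 days claimed exceeds the 821-day cap, so +821 days → 10 April 2019.
Response Delay Deduction: −167 days → 25 October 2018.

2018-10-25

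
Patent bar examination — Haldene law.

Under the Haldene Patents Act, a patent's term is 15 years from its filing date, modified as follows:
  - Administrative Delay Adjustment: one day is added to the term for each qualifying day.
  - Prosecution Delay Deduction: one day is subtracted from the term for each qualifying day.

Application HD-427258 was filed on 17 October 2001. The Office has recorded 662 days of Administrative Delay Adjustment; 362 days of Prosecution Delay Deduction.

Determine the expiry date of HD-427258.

Base term: filing date + 15 years → 17 October 2016.
Administrative Delay Adjustment: +662 days → 10 August 2018.
Prosecution Delay Deduction: −362 days → 13 August 2017.

August 13, 2017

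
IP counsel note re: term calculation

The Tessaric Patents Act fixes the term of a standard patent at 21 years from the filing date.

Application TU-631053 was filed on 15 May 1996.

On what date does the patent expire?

2017-05-15

Filing date + 21 years → 15 May 2017.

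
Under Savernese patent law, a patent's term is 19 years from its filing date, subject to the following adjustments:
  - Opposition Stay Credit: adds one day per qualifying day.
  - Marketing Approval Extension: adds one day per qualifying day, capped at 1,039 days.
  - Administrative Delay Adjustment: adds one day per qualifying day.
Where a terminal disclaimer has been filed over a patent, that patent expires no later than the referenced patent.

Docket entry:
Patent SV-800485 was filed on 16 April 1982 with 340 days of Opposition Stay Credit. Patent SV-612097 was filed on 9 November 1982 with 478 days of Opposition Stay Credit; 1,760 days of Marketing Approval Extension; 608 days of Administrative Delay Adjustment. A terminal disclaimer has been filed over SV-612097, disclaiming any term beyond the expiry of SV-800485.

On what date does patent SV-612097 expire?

March 22, 2002

Natural term of SV-612097:
  Base: filing + 19 years → 9 November 2001.
  Opposition Stay Credit: +478 days → 2 March 2003.
  Marketing Approval Extension: 1760 days claimed exceeds the 1039-day cap, so +1039 days → 4 January 2006.
  Administrative Delay Adjustment: +608 days → 4 September 2007.
Expiry of referenced patent SV-800485:
  Base: filing + 19 years → 16 April 2001.
  Opposition Stay Credit: +340 days → 22 March 2002.
Terminal disclaimer: SV-612097 expires on the earlier of 4 September 2007 and 22 March 2002.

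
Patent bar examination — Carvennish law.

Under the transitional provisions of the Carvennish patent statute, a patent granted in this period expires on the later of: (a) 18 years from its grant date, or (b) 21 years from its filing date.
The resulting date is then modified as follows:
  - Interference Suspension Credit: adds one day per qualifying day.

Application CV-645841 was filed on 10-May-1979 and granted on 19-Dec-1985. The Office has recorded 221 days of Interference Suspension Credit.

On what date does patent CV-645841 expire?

2004-07-27

(a) grant + 18 years → 19 December 2003.
(b) filing + 21 years → 10 May 2000.
Later of the two: 19 December 2003.
Interference Suspension Credit: +221 days → 27 July 2004.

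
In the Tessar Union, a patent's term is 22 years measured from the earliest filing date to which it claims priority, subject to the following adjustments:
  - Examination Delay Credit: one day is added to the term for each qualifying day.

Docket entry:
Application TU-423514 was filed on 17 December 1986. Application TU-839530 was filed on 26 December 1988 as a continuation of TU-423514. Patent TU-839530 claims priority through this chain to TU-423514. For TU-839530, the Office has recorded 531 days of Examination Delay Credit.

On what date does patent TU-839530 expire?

2010-06-01

Earliest priority filing: 17 December 1986.
Base term: 17 December 1986 + 22 years → 17 December 2008.
Examination Delay Credit: +531 days → 1 June 2010.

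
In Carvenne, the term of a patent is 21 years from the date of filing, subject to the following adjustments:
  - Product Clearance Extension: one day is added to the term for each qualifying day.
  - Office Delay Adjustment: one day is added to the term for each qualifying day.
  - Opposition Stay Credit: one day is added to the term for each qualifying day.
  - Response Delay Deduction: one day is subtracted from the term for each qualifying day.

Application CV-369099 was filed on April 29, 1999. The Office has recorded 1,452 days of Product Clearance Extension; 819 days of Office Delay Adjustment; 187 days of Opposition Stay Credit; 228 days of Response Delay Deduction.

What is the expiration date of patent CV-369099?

June 7, 2026

Base term: filing date + 21 years → 29 April 2020.
Product Clearance Extension: +1452 days → 20 April 2024.
Office Delay Adjustment: +819 days → 18 July 2026.
Opposition Stay Credit: +187 days → 21 January 2027.
Response Delay Deduction: −228 days → 7 June 2026.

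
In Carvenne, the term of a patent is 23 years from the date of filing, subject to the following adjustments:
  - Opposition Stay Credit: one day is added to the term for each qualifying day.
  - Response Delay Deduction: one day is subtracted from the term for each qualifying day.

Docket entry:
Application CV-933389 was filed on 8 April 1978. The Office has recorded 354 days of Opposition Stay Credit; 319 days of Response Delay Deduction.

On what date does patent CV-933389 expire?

2001-05-13

Base term: filing date + 23 years → 8 April 2001.
Opposition Stay Credit: +354 days → 28 March 2002.
Response Delay Deduction: −319 days → 13 May 2001.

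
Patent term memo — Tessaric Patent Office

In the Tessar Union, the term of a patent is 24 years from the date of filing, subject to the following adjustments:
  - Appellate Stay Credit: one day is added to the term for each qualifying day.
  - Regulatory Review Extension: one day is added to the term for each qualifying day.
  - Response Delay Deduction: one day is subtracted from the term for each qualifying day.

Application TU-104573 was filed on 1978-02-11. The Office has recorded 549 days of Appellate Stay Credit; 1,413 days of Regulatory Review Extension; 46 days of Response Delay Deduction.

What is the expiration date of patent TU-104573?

Base term: filing date + 24 years → 11 February 2002.
Appellate Stay Credit: +549 days → 14 August 2003.
Regulatory Review Extension: +1413 days → 27 June 2007.
Response Delay Deduction: −46 days → 12 May 2007.

May 12, 2007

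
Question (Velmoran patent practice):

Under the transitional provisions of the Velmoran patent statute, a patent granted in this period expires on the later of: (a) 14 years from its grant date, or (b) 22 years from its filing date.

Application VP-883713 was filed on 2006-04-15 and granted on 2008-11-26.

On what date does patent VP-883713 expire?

(a) grant + 14 years → 26 November 2022.
(b) filing + 22 years → 15 April 2028.
Later of the two: 15 April 2028.

2028-04-15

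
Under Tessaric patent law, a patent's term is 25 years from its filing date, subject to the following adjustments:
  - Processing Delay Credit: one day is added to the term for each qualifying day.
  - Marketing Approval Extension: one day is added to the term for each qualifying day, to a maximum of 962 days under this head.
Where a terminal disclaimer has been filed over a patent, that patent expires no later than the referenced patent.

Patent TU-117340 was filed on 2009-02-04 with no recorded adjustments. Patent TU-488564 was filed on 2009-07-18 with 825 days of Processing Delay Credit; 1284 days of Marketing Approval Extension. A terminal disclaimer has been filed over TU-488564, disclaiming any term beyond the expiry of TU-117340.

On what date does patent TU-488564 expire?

Natural term of TU-488564:
  Base: filing + 25 years → 18 July 2034.
  Processing Delay Credit: +825 days → 20 October 2036.
  Marketing Approval Extension: 1284 days claimed exceeds the 962-day cap, so +962 days → 9 June 2039.
Expiry of referenced patent TU-117340:
  Base: filing + 25 years → 4 February 2034.
Terminal disclaimer: TU-488564 expires on the earlier of 9 June 2039 and 4 February 2034.

2034-02-04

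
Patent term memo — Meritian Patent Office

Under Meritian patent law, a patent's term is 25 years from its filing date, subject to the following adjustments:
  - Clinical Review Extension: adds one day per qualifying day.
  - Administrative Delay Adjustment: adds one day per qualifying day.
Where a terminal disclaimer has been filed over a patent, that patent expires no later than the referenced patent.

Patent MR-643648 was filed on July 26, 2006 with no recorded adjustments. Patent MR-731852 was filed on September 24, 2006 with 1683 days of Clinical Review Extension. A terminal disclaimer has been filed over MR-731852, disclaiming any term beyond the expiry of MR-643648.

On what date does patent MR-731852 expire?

Natural term of MR-731852:
  Base: filing + 25 years → 24 September 2031.
  Clinical Review Extension: +1683 days → 3 May 2036.
Expiry of referenced patent MR-643648:
  Base: filing + 25 years → 26 July 2031.
Terminal disclaimer: MR-731852 expires on the earlier of 3 May 2036 and 26 July 2031.

July 26, 2031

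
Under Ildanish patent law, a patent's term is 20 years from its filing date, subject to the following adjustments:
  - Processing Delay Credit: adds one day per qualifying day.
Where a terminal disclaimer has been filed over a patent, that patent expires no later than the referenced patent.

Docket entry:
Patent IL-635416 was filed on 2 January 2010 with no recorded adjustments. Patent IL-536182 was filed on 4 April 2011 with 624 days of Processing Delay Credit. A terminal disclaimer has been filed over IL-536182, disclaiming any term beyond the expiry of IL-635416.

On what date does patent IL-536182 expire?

January 2, 2030

Natural term of IL-536182:
  Base: filing + 20 years → 4 April 2031.
  Processing Delay Credit: +624 days → 18 December 2032.
Expiry of referenced patent IL-635416:
  Base: filing + 20 years → 2 January 2030.
Terminal disclaimer: IL-536182 expires on the earlier of 18 December 2032 and 2 January 2030.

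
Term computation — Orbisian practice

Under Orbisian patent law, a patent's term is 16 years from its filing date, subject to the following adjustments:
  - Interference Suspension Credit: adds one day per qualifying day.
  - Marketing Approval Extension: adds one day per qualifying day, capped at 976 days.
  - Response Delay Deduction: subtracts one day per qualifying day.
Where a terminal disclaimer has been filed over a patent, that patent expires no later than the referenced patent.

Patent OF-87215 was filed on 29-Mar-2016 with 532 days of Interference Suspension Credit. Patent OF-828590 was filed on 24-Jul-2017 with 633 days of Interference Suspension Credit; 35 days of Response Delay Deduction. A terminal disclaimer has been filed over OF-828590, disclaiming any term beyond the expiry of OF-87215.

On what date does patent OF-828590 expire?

2033-09-12

Natural term of OF-828590:
  Base: filing + 16 years → 24 July 2033.
  Interference Suspension Credit: +633 days → 18 April 2035.
  Response Delay Deduction: −35 days → 14 March 2035.
Expiry of referenced patent OF-87215:
  Base: filing + 16 years → 29 March 2032.
  Interference Suspension Credit: +532 days → 12 September 2033.
Terminal disclaimer: OF-828590 expires on the earlier of 14 March 2035 and 12 September 2033.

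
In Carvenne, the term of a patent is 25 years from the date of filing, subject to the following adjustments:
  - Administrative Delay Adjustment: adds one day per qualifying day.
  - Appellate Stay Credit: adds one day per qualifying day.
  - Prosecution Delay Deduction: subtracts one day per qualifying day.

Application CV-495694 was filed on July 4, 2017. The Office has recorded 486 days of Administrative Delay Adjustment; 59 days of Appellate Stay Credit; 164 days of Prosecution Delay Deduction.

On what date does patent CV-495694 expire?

July 20, 2043

Base term: filing date + 25 years → 4 July 2042.
Administrative Delay Adjustment: +486 days → 2 November 2043.
Appellate Stay Credit: +59 days → 31 December 2043.
Prosecution Delay Deduction: −164 days → 20 July 2043.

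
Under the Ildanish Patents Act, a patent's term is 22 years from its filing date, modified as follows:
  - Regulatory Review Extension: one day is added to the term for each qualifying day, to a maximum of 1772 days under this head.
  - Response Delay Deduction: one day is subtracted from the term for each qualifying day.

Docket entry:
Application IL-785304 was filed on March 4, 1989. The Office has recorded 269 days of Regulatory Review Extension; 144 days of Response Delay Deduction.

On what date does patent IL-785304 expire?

July 7, 2011

Base term: filing date + 22 years → 4 March 2011.
Regulatory Review Extension: 269 days (within the 1772-day cap) → +269 days → 28 November 2011.
Response Delay Deduction: −144 days → 7 July 2011.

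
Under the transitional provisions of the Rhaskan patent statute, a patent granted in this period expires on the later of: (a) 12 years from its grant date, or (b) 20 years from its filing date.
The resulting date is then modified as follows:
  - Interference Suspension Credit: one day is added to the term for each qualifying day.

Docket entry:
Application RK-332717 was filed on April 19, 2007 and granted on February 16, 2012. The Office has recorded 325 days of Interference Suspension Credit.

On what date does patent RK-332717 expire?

March 9, 2028

(a) grant + 12 years → 16 February 2024.
(b) filing + 20 years → 19 April 2027.
Later of the two: 19 April 2027.
Interference Suspension Credit: +325 days → 9 March 2028.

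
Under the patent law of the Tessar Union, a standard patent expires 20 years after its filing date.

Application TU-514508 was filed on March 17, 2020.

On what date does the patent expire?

Filing date + 20 years → 17 March 2040.

2040-03-17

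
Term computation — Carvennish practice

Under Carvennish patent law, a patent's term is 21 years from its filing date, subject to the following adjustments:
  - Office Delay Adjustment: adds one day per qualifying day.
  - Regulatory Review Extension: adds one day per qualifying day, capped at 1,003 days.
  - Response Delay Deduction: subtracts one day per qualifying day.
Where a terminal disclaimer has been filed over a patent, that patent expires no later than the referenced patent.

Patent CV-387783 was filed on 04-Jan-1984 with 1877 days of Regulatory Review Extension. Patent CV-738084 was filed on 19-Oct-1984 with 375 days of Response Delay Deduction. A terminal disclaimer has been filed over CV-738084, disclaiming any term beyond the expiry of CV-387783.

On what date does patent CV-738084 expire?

Natural term of CV-738084:
  Base: filing + 21 years → 19 October 2005.
  Response Delay Deduction: −375 days → 9 October 2004.
Expiry of referenced patent CV-387783:
  Base: filing + 21 years → 4 January 2005.
  Regulatory Review Extension: 1877 days claimed exceeds the 1003-day cap, so +1003 days → 4 October 2007.
Terminal disclaimer: CV-738084 expires on the earlier of 9 October 2004 and 4 October 2007.

2004-10-09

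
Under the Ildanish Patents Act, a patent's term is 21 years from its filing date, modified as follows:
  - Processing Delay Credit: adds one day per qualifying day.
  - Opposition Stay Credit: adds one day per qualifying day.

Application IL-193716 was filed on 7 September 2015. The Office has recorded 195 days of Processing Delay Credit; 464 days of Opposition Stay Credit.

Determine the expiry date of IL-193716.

Base term: filing date + 21 years → 7 September 2036.
Processing Delay Credit: +195 days → 21 March 2037.
Opposition Stay Credit: +464 days → 28 June 2038.

2038-06-28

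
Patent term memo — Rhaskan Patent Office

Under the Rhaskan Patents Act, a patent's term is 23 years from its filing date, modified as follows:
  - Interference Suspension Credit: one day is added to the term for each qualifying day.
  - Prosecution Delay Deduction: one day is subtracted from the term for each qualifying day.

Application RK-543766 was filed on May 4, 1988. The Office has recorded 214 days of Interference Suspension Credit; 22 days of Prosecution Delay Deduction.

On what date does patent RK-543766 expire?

2011-11-12

Base term: filing date + 23 years → 4 May 2011.
Interference Suspension Credit: +214 days → 4 December 2011.
Prosecution Delay Deduction: −22 days → 12 November 2011.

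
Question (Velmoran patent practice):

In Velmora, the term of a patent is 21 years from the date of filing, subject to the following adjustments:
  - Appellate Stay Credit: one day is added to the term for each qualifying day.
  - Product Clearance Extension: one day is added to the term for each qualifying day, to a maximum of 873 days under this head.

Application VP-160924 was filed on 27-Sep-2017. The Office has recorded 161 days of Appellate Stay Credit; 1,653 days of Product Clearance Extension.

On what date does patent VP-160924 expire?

Base term: filing date + 21 years → 27 September 2038.
Appellate Stay Credit: +161 days → 7 March 2039.
Product Clearance Extension: 1653 days claimed exceeds the 873-day cap, so +873 days → 27 July 2041.

2041-07-27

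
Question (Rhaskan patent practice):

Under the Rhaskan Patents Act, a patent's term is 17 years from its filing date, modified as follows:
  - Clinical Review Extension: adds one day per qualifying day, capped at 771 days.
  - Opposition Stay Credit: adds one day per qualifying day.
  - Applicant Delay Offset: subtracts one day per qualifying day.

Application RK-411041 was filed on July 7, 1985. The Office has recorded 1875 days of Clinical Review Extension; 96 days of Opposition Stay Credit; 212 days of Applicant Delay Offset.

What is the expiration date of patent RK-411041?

April 22, 2004

Base term: filing date + 17 years → 7 July 2002.
Clinical Review Extension: 1875 days claimed exceeds the 771-day cap, so +771 days → 16 August 2004.
Opposition Stay Credit: +96 days → 20 November 2004.
Applicant Delay Offset: −212 days → 22 April 2004.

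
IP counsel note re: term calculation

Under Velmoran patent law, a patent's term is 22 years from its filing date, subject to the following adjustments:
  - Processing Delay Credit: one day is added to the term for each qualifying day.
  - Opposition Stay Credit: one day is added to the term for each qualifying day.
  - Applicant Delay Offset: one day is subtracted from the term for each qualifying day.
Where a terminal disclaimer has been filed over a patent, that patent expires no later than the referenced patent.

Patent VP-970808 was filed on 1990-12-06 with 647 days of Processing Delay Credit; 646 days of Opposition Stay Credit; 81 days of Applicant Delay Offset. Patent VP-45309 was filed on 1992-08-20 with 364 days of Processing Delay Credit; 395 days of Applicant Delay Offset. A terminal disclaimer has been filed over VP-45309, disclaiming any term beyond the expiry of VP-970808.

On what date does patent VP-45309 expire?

Natural term of VP-45309:
  Base: filing + 22 years → 20 August 2014.
  Processing Delay Credit: +364 days → 19 August 2015.
  Applicant Delay Offset: −395 days → 20 July 2014.
Expiry of referenced patent VP-970808:
  Base: filing + 22 years → 6 December 2012.
  Processing Delay Credit: +647 days → 14 September 2014.
  Opposition Stay Credit: +646 days → 21 June 2016.
  Applicant Delay Offset: −81 days → 1 April 2016.
Terminal disclaimer: VP-45309 expires on the earlier of 20 July 2014 and 1 April 2016.

2014-07-20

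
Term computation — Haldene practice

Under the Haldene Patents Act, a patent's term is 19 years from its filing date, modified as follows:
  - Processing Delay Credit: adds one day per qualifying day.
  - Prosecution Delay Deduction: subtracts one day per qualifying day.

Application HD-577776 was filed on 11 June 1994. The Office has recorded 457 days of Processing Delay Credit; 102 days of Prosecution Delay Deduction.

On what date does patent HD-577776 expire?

Base term: filing date + 19 years → 11 June 2013.
Processing Delay Credit: +457 days → 11 September 2014.
Prosecution Delay Deduction: −102 days → 1 June 2014.

June 1, 2014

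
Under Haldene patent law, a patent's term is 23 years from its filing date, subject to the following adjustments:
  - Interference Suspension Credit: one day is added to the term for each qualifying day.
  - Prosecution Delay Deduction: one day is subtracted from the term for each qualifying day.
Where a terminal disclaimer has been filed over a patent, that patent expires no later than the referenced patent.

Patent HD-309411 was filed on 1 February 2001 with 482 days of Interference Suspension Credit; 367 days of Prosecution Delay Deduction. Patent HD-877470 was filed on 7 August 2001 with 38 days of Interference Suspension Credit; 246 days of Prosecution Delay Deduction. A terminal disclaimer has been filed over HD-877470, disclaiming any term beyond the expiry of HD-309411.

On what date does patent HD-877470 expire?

January 12, 2024

Natural term of HD-877470:
  Base: filing + 23 years → 7 August 2024.
  Interference Suspension Credit: +38 days → 14 September 2024.
  Prosecution Delay Deduction: −246 days → 12 January 2024.
Expiry of referenced patent HD-309411:
  Base: filing + 23 years → 1 February 2024.
  Interference Suspension Credit: +482 days → 28 May 2025.
  Prosecution Delay Deduction: −367 days → 26 May 2024.
Terminal disclaimer: HD-877470 expires on the earlier of 12 January 2024 and 26 May 2024.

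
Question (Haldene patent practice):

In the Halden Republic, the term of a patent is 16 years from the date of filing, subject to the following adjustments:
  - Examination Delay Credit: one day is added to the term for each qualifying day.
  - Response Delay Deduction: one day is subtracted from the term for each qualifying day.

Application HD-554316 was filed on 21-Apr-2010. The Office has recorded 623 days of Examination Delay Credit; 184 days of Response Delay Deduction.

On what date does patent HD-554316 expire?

July 4, 2027

Base term: filing date + 16 years → 21 April 2026.
Examination Delay Credit: +623 days → 4 January 2028.
Response Delay Deduction: −184 days → 4 July 2027.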